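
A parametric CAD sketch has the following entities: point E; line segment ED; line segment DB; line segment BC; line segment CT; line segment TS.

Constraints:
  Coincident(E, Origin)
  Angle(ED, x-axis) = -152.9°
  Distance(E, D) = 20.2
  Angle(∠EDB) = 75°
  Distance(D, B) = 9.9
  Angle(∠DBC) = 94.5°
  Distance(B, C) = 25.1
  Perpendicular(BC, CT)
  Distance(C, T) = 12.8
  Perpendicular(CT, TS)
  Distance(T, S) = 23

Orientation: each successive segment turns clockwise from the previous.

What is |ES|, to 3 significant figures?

18.2

BC is perpendicular to CT, so CT runs at -73.4°; with |CT| = 12.8, T = (7.65, -4.62). CT ⟂ TS, so TS runs at -163°; with |TS| = 23.0, S = (-14.4, -11.2). Then |ES| = |S − E| = 18.2.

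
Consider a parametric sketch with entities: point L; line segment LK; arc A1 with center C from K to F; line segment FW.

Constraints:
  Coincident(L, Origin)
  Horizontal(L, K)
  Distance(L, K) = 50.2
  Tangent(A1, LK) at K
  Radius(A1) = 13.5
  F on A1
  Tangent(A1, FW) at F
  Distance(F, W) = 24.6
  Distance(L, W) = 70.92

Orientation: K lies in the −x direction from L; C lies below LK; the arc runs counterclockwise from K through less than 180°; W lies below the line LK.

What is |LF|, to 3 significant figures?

65.5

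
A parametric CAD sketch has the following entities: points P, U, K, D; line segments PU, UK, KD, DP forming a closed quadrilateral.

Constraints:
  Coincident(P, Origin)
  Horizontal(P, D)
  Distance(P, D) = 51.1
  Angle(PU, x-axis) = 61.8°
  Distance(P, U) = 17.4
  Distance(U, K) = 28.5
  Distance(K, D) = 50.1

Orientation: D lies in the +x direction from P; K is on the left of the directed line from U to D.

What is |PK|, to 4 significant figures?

45.90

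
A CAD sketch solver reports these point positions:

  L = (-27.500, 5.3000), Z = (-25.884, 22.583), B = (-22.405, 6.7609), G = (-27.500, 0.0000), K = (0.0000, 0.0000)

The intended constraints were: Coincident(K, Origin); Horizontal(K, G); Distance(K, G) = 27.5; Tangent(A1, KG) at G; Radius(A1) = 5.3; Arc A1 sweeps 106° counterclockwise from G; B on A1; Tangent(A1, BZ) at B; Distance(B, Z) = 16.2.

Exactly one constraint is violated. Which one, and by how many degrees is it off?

Tangent(A1, BZ) at B — off by 3.60°.

K = (0.00, 0.00) ✓; K.y = 0.00, G.y = 0.00 ✓; |KG| = 27.50 ✓; ∠(LG, GK) = 90.00° ✓; |LG| = 5.300 ✓; bearing(L→B) − bearing(L→G) = 106.0° ✓; |LB| = 5.300 ✓; ∠(LB, BZ) = 93.60° ✗; |BZ| = 16.20 ✓.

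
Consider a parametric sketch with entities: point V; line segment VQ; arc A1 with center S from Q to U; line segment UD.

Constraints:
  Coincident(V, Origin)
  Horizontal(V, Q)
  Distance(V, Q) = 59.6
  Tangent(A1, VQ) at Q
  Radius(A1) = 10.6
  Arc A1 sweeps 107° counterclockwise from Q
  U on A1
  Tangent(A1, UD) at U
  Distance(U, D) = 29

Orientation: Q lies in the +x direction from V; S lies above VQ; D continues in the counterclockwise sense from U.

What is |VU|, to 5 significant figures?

71.070

V is at the origin; V and Q share the same y with |VQ| = 59.6 and Q on the +x side, so Q = (59.600, 0.0000). Since A1 is tangent to VQ there, SQ ⟂ VQ, so S = Q + (0, 10.6) = (59.600, 10.600). On A1, Q sits at bearing -90° from S; a 107° counterclockwise sweep puts U at bearing 17°, so U = S + 10.6·(cos 17°, sin 17°) = (69.737, 13.699). Then |VU| = |U − V| = 71.070.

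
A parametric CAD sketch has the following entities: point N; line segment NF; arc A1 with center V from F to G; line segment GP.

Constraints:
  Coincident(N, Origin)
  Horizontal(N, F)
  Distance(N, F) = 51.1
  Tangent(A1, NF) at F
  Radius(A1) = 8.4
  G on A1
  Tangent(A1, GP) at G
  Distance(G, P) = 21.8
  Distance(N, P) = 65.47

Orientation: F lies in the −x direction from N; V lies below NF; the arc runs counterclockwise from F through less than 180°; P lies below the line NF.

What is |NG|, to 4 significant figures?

60.16

N is at the origin; N and F share the same y with |NF| = 51.1 and F on the −x side, so F = (-51.10, 0.000). Tangency of A1 to NF means the radius VF is perpendicular to NF, so V = F + (0, -8.4) = (-51.10, -8.400). Since VG ⟂ GP (tangency), |VP| = √(8.4² + 21.8²) = 23.36 regardless of where G sits on A1. So P lies on both circle(N, 65.47) and circle(V, 23.36); the below-NF intersection is P = (-57.78, -30.79). G is the foot of the tangent from P: G = (-59.47, -9.053).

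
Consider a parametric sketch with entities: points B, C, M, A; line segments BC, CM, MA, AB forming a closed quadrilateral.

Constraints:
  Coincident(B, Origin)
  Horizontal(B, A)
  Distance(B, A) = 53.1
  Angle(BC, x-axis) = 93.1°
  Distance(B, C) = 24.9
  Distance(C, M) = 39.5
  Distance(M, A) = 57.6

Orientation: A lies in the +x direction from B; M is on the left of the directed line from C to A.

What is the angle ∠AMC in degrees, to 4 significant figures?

73.46°

B is at the origin; BA is horizontal with |BA| = 53.1 and A in +x, so A = (53.1, 0). BC runs at 93.1° with |BC| = 24.9, so C = (-1.347, 24.86). M is determined by |CM| = 39.5 and |MA| = 57.6 together: it lies at the intersection of circle(C, 39.5) and circle(A, 57.6). With |CA| = 59.86, the foot of the radical line on CA is 15.25 from C and the perpendicular offset is √(39.5² − 15.25²) = 36.44. Taking the left-of-CA solution: M = (27.66, 51.68).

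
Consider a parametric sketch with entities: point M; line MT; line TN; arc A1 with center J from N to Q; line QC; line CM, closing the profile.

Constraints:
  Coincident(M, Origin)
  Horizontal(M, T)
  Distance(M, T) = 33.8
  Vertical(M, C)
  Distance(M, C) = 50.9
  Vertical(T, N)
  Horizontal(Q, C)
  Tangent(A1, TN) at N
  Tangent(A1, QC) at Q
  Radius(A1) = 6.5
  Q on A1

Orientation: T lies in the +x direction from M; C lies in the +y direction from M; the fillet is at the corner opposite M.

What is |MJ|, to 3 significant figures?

52.1

M is at the origin; M and T share the same y with |MT| = 33.8 and T on the +x side, so T = (33.8, 0.00). MC is vertical with |MC| = 50.9 and C on the +y side, so C = (0.00, 50.9). The virtual corner opposite M is at (33.8, 50.9). Since A1 is tangent to TN there, JN ⟂ TN and A1 meets QC tangentially, so JQ is at right angles to QC, with radius 6.5, so the center J sits 6.5 in from both sides at J = (27.3, 44.4). Then |MJ| = |J − M| = 52.1.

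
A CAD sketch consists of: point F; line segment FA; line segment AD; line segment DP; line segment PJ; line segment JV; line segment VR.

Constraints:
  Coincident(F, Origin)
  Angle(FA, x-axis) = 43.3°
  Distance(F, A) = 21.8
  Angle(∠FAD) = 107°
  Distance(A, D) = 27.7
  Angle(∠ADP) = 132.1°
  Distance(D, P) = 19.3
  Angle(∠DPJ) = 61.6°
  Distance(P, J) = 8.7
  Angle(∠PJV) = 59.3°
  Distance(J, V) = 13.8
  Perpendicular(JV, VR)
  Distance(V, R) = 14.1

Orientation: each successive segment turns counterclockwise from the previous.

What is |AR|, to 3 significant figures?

50.2

F is at the origin; FA runs at 43.3° with length 21.8, so A = (15.9, 15.0). ∠FAD = 107.0° gives AD at 116° from the x-axis; with |AD| = 27.7, D = (3.59, 39.8). ∠ADP = 132.1° gives DP at 164° from the x-axis; with |DP| = 19.3, P = (-15.0, 45.0). ∠DPJ = 61.6° gives PJ at -77.4° from the x-axis; with |PJ| = 8.7, J = (-13.1, 36.5). ∠PJV = 59.3° gives JV at 43.3° from the x-axis; with |JV| = 13.8, V = (-3.04, 46.0). The perpendicularity gives VR at right angles to JV, so VR runs at 133°; with |VR| = 14.1, R = (-12.7, 56.3). Then |AR| = |R − A| = 50.2.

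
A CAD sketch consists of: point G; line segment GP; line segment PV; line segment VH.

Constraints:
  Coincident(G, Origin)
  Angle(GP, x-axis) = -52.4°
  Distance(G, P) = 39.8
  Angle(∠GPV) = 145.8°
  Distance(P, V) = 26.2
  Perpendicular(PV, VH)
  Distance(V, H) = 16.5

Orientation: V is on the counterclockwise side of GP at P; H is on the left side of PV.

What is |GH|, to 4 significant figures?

59.41

∠GPV = 145.8°, so PV runs at -52.4° + (180° − 145.8°) = -18.20° from the x-axis; with |PV| = 26.2, V = P + 26.2·(cos -18.20°, sin -18.20°) = (49.17, -39.72). PV ⟂ VH; with |VH| = 16.5 on the left of PV, H = V + 16.5·(0.3123, 0.9500) = (54.33, -24.04). Then |GH| = |H − G| = 59.41.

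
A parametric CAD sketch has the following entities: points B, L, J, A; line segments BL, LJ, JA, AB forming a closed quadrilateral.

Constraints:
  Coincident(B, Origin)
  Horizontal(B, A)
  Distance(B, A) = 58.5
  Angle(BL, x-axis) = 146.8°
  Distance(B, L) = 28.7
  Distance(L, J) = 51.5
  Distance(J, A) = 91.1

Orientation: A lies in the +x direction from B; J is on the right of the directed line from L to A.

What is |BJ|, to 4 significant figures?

43.80

B is at the origin; B and A share the same y with |BA| = 58.5 and A in +x, so A = (58.5, 0). BL runs at 146.8° with |BL| = 28.7, so L = (-24.02, 15.72). J is determined by |LJ| = 51.5 and |JA| = 91.1 together: it lies at the intersection of circle(L, 51.5) and circle(A, 91.1). With |LA| = 84.00, the foot of the radical line on LA is 8.386 from L and the perpendicular offset is √(51.5² − 8.386²) = 50.81. Taking the right-of-LA solution: J = (-25.28, -35.77).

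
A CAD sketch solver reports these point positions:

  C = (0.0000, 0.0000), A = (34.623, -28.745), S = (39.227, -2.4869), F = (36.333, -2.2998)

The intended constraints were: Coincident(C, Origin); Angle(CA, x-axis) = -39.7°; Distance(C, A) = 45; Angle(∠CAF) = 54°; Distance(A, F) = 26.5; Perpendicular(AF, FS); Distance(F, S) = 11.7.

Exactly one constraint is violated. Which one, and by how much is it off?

Distance(F, S) = 11.7 — off by 8.80.

C = (0.00, 0.00) ✓; CA at -39.70° ✓; |CA| = 45.00 ✓; ∠CAF = 54.00° ✓; |AF| = 26.50 ✓; ∠(AF, FS) = 90.00° ✓; |FS| = 2.900 ✗.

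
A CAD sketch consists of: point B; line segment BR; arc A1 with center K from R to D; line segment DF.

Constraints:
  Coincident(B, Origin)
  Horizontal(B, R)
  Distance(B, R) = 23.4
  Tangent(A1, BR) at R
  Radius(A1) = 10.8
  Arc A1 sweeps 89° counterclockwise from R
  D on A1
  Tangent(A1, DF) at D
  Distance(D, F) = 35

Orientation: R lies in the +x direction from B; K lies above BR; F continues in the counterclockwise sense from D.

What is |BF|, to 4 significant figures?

57.37

B is at the origin; BR is horizontal with |BR| = 23.4 and R on the +x side, so R = (23.40, 0.000). A1 meets BR tangentially, so KR is at right angles to BR, so K = R + (0, 10.8) = (23.40, 10.80). On A1, R sits at bearing -90° from K; an 89° counterclockwise sweep puts D at bearing -1°, so D = K + 10.8·(cos -1°, sin -1°) = (34.20, 10.61). Tangency of A1 to DF means the radius KD is perpendicular to DF, so DF runs along (−sin -1°, cos -1°); with |DF| = 35.0, F = (34.81, 45.61). Then |BF| = |F − B| = 57.37.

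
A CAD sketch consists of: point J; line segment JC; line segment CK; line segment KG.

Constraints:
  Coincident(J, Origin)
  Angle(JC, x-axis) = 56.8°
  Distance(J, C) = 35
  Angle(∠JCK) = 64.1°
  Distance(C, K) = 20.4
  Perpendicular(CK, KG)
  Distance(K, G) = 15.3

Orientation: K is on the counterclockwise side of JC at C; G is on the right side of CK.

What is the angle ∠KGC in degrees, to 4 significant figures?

53.13°

∠JCK = 64.1°, so CK runs at 56.8° + (180° − 64.1°) = 172.7° from the x-axis; with |CK| = 20.4, K = C + 20.4·(cos 172.7°, sin 172.7°) = (-1.070, 31.88). CK is perpendicular to KG; with |KG| = 15.3 on the right of CK, G = K + 15.3·(0.1271, 0.9919) = (0.8742, 47.05). Then cos ∠KGC = GK·GC / (|GK||GC|), giving 53.13°.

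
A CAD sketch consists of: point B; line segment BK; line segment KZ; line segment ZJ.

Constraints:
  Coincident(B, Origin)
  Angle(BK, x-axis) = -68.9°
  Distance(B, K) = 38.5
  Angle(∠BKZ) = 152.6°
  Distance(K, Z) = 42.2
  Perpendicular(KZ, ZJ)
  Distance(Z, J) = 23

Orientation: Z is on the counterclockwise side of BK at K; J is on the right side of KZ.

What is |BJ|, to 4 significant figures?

86.56

B is at the origin; BK runs at -68.9° with length 38.5, so K = 38.5·(cos -68.9°, sin -68.9°) = (13.86, -35.92). ∠BKZ = 152.6°, so KZ runs at -68.9° + (180° − 152.6°) = -41.50° from the x-axis; with |KZ| = 42.2, Z = K + 42.2·(cos -41.50°, sin -41.50°) = (45.47, -63.88). KZ ⟂ ZJ; with |ZJ| = 23.0 on the right of KZ, J = Z + 23.0·(-0.6626, -0.7490) = (30.23, -81.11). Then |BJ| = |J − B| = 86.56.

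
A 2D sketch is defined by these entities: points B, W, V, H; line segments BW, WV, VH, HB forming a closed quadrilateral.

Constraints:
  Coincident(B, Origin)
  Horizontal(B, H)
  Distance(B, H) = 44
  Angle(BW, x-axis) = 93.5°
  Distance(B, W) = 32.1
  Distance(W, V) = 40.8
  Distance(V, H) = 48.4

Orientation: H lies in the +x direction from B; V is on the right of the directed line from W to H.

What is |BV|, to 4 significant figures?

9.443

Checks: |WV| = 40.80 ✓; |VH| = 48.40 ✓.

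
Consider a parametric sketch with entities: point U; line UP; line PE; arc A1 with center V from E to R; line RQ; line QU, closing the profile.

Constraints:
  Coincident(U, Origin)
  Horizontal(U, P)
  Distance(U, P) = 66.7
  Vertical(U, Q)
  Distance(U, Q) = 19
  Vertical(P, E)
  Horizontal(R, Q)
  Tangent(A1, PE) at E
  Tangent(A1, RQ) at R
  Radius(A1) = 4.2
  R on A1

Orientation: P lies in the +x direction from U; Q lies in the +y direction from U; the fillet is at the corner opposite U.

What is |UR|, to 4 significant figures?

65.32

The virtual corner opposite U is at (66.70, 19.00). Since A1 is tangent to PE there, VE ⟂ PE and since A1 is tangent to RQ there, VR ⟂ RQ, with radius 4.2, so the center V sits 4.2 in from both sides at V = (62.50, 14.80). That places the tangent points at E = (66.70, 14.80) on PE and R = (62.50, 19.00) on RQ. Then |UR| = |R − U| = 65.32.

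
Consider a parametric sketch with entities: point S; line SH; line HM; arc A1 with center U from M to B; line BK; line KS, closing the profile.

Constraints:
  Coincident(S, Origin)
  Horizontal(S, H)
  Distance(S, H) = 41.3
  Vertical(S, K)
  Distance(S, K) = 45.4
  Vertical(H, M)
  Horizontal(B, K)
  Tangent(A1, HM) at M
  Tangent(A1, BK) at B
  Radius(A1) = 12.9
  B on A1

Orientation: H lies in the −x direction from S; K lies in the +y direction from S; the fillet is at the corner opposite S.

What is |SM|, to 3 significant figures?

52.6

S is at the origin; SH is horizontal with |SH| = 41.3 and H on the −x side, so H = (-41.3, 0.00). SK is vertical with |SK| = 45.4 and K on the +y side, so K = (0.00, 45.4). The virtual corner opposite S is at (-41.3, 45.4). A1 meets HM tangentially, so UM is at right angles to HM and tangency of A1 to BK means the radius UB is perpendicular to BK, with radius 12.9, so the center U sits 12.9 in from both sides at U = (-28.4, 32.5). That places the tangent points at M = (-41.3, 32.5) on HM and B = (-28.4, 45.4) on BK. Then |SM| = |M − S| = 52.6.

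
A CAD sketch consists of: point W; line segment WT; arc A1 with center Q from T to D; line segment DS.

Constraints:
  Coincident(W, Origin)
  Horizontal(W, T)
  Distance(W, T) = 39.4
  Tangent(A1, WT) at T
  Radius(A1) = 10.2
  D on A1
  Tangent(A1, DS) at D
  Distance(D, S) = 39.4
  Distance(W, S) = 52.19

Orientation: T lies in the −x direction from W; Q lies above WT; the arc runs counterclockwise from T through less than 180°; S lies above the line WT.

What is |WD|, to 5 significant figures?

30.537

Checks: |WT| = 39.40 ✓; |QD| = 10.20 ✓; ∠(QD, DS) = 90.00° ✓; |DS| = 39.40 ✓; |WS| = 52.19 ✓.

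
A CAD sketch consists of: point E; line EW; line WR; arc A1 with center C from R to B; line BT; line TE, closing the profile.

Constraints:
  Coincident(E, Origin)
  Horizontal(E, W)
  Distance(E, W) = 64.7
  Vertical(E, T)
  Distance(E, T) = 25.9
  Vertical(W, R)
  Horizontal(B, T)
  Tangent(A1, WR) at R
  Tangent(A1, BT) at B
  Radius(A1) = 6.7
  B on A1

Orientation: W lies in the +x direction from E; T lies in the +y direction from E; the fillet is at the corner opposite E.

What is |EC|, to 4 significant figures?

61.10

E is at the origin; EW is horizontal with |EW| = 64.7 and W on the +x side, so W = (64.70, 0.000). E and T share the same x with |ET| = 25.9 and T on the +y side, so T = (0.000, 25.90). The virtual corner opposite E is at (64.70, 25.90). The tangent condition forces CR to be normal to WR and the tangent condition forces CB to be normal to BT, with radius 6.7, so the center C sits 6.7 in from both sides at C = (58.00, 19.20). Then |EC| = |C − E| = 61.10.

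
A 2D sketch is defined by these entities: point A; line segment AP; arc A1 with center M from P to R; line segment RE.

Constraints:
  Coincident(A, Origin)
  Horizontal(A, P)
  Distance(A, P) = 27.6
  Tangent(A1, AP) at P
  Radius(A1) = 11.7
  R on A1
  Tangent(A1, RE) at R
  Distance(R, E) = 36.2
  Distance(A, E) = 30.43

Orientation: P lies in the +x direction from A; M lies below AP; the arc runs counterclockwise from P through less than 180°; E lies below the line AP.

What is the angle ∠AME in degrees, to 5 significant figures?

51.497°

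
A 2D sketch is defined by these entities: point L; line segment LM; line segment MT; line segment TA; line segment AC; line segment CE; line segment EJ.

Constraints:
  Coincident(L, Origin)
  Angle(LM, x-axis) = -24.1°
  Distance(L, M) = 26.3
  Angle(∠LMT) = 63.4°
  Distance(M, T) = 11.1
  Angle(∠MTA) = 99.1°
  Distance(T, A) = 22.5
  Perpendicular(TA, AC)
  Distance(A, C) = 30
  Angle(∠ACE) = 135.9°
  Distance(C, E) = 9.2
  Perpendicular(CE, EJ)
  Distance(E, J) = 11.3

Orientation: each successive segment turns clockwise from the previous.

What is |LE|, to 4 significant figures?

34.33

L is at the origin; LM runs at -24.1° with length 26.3, so M = (24.01, -10.74). ∠LMT = 63.4° gives MT at -140.7° from the x-axis; with |MT| = 11.1, T = (15.42, -17.77). ∠MTA = 99.1° gives TA at 138.4° from the x-axis; with |TA| = 22.5, A = (-1.408, -2.831). TA is perpendicular to AC, so AC runs at 48.40°; with |AC| = 30.0, C = (18.51, 19.60). ∠ACE = 135.9° gives CE at 4.300° from the x-axis; with |CE| = 9.2, E = (27.68, 20.29). Then |LE| = |E − L| = 34.33.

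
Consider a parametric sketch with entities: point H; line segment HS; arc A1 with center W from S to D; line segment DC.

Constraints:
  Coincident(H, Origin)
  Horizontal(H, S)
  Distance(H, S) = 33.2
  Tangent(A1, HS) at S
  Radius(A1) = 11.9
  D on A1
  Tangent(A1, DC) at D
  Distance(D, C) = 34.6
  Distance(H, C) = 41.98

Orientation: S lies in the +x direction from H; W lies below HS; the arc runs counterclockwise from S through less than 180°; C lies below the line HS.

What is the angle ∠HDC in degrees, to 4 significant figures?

90.68°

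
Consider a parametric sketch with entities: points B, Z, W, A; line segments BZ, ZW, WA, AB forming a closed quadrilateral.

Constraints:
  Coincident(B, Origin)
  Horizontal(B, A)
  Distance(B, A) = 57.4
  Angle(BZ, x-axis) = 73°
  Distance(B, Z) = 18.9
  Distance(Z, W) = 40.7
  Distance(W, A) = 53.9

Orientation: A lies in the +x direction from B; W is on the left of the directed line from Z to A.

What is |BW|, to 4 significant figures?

58.33

Checks: |ZW| = 40.70 ✓; |WA| = 53.90 ✓.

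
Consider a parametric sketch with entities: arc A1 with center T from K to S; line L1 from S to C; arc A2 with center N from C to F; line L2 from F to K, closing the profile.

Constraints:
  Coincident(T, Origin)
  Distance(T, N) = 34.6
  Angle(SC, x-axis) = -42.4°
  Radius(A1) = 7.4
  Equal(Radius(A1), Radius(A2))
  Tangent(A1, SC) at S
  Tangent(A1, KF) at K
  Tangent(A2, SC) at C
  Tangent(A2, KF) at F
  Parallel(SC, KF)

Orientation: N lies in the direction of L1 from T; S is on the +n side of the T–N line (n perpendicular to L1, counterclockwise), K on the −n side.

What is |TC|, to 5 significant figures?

35.382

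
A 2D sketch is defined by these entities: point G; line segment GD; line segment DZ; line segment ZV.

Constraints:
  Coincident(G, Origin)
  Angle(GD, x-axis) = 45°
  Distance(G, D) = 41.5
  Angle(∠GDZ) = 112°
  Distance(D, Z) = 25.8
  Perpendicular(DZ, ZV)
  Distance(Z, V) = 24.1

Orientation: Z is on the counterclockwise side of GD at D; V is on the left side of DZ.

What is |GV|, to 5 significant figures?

43.775

G is at the origin; GD runs at 45.0° with length 41.5, so D = 41.5·(cos 45.0°, sin 45.0°) = (29.345, 29.345). ∠GDZ = 112.0°, so DZ runs at 45.0° + (180° − 112.0°) = 113.00° from the x-axis; with |DZ| = 25.8, Z = D + 25.8·(cos 113.00°, sin 113.00°) = (19.264, 53.094). DZ ⟂ ZV; with |ZV| = 24.1 on the left of DZ, V = Z + 24.1·(-0.92050, -0.39073) = (-2.9201, 43.677). Then |GV| = |V − G| = 43.775.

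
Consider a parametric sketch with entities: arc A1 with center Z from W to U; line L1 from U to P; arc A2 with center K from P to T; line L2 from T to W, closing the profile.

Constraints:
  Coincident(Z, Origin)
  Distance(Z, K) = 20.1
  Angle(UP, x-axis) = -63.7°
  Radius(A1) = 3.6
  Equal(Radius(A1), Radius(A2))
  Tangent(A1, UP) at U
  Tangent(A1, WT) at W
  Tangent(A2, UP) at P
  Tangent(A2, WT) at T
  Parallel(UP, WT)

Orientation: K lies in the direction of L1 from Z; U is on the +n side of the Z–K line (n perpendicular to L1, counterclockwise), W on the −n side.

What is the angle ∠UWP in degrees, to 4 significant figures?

70.29°

Tangency of A1 to both parallel lines with radius 3.6 puts U and W at Z ± 3.6·n: U = (3.227, 1.595), W = (-3.227, -1.595). Equal radii place P and T the same way about K: P = K + 3.6·n = (12.13, -16.42), T = K − 3.6·n = (5.678, -19.61). Then cos ∠UWP = WU·WP / (|WU||WP|), giving 70.29°.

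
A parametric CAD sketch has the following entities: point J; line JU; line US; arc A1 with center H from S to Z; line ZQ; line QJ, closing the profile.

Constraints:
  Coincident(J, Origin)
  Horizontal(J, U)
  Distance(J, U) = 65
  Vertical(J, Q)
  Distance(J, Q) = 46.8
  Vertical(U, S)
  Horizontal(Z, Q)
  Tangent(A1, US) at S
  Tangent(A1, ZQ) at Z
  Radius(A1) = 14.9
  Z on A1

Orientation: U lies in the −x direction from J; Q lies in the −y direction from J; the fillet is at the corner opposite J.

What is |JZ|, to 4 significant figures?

68.56

J is at the origin; J and U share the same y with |JU| = 65.0 and U on the −x side, so U = (-65.00, 0.000). J and Q share the same x with |JQ| = 46.8 and Q on the −y side, so Q = (0.000, -46.80). The virtual corner opposite J is at (-65.00, -46.80). The tangent condition forces HS to be normal to US and tangency of A1 to ZQ means the radius HZ is perpendicular to ZQ, with radius 14.9, so the center H sits 14.9 in from both sides at H = (-50.10, -31.90). That places the tangent points at S = (-65.00, -31.90) on US and Z = (-50.10, -46.80) on ZQ. Then |JZ| = |Z − J| = 68.56.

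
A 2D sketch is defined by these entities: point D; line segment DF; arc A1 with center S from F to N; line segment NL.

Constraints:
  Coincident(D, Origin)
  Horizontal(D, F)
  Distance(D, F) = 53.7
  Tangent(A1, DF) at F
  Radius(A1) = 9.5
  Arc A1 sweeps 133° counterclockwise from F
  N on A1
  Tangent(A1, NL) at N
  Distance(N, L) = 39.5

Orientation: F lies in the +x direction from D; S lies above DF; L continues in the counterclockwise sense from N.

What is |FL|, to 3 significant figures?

49.1

On A1, F sits at bearing -90° from S; a 133° counterclockwise sweep puts N at bearing 43°, so N = S + 9.5·(cos 43°, sin 43°) = (60.6, 16.0). Since A1 is tangent to NL there, SN ⟂ NL, so NL runs along (−sin 43°, cos 43°); with |NL| = 39.5, L = (33.7, 44.9). Then |FL| = |L − F| = 49.1.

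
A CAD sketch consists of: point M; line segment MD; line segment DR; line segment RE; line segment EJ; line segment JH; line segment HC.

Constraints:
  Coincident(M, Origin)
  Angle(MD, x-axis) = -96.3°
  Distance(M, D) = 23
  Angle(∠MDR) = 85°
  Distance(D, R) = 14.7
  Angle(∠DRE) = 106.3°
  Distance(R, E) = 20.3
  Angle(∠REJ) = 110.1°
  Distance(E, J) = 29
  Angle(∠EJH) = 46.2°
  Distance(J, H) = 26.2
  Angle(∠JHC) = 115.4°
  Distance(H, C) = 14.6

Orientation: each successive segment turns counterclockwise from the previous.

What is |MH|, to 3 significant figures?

12.3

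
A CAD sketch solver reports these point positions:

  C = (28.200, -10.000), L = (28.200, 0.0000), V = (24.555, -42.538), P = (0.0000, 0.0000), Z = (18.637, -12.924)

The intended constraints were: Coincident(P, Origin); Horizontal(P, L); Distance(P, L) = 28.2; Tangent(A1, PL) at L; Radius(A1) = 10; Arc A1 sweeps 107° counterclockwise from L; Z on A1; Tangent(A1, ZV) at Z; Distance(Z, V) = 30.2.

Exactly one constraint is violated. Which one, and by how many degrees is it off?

Tangent(A1, ZV) at Z — off by 5.70°.

P = (0.00, 0.00) ✓; P.y = 0.00, L.y = 0.00 ✓; |PL| = 28.20 ✓; ∠(CL, LP) = 90.00° ✓; |CL| = 10.00 ✓; bearing(C→Z) − bearing(C→L) = 107.0° ✓; |CZ| = 10.00 ✓; ∠(CZ, ZV) = 95.70° ✗; |ZV| = 30.20 ✓.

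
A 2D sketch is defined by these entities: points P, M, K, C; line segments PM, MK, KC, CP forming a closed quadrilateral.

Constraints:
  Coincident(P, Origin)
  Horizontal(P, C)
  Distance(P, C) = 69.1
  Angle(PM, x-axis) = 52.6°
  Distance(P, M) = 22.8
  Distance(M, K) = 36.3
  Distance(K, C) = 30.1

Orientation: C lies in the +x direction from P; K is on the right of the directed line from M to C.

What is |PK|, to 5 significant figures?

40.516

P is at the origin; PC is horizontal with |PC| = 69.1 and C in +x, so C = (69.1, 0). PM runs at 52.6° with |PM| = 22.8, so M = (13.848, 18.113). K is determined by |MK| = 36.3 and |KC| = 30.1 together: it lies at the intersection of circle(M, 36.3) and circle(C, 30.1). With |MC| = 58.145, the foot of the radical line on MC is 32.613 from M and the perpendicular offset is √(36.3² − 32.613²) = 15.941. Taking the right-of-MC solution: K = (39.872, -7.1941).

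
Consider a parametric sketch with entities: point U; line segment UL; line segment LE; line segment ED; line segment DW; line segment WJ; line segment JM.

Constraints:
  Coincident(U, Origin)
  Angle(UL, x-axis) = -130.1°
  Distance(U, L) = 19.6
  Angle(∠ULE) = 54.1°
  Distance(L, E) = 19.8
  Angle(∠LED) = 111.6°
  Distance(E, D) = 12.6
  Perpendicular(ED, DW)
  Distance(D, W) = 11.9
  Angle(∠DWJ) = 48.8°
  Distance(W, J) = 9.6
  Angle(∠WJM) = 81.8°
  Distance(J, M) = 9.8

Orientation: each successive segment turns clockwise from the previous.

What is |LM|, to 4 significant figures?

27.81

∠DWJ = 48.8° gives WJ at 174.4° from the x-axis; with |WJ| = 9.6, J = (-9.797, 2.815). ∠WJM = 81.8° gives JM at 76.20° from the x-axis; with |JM| = 9.8, M = (-7.459, 12.33). Then |LM| = |M − L| = 27.81.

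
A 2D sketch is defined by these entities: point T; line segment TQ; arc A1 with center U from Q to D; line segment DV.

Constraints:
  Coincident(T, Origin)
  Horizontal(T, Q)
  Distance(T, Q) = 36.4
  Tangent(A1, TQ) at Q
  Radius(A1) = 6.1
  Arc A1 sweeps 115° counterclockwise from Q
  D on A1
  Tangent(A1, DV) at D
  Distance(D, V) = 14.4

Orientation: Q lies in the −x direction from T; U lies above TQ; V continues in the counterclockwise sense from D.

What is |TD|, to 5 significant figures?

32.068

Tangency of A1 to TQ means the radius UQ is perpendicular to TQ, so U = Q + (0, 6.1) = (-36.400, 6.1000). On A1, Q sits at bearing -90° from U; a 115° counterclockwise sweep puts D at bearing 25°, so D = U + 6.1·(cos 25°, sin 25°) = (-30.872, 8.6780). Then |TD| = |D − T| = 32.068.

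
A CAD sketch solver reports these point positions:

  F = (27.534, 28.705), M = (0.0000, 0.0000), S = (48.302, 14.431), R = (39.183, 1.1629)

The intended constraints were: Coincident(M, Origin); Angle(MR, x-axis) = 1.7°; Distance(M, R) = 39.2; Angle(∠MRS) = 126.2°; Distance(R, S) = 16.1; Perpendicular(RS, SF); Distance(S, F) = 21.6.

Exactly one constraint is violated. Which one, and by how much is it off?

Distance(S, F) = 21.6 — off by 3.60.

M = (0.00, 0.00) ✓; MR at 1.700° ✓; |MR| = 39.20 ✓; ∠MRS = 126.2° ✓; |RS| = 16.10 ✓; ∠(RS, SF) = 90.00° ✓; |SF| = 25.20 ✗.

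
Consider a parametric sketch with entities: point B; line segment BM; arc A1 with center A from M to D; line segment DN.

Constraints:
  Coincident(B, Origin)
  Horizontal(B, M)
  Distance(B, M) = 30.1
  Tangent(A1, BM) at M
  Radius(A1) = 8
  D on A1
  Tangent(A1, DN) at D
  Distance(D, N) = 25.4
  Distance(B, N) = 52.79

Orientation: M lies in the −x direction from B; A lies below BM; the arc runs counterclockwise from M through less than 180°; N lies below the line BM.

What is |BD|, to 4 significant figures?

38.57

B is at the origin; BM is horizontal with |BM| = 30.1 and M on the −x side, so M = (-30.10, 0.000). Since A1 is tangent to BM there, AM ⟂ BM, so A = M + (0, -8) = (-30.10, -8.000). Since AD ⟂ DN (tangency), |AN| = √(8.0² + 25.4²) = 26.63 regardless of where D sits on A1. So N lies on both circle(B, 52.79) and circle(A, 26.63); the below-BM intersection is N = (-42.19, -31.73). D is the foot of the tangent from N: D = (-37.99, -6.676).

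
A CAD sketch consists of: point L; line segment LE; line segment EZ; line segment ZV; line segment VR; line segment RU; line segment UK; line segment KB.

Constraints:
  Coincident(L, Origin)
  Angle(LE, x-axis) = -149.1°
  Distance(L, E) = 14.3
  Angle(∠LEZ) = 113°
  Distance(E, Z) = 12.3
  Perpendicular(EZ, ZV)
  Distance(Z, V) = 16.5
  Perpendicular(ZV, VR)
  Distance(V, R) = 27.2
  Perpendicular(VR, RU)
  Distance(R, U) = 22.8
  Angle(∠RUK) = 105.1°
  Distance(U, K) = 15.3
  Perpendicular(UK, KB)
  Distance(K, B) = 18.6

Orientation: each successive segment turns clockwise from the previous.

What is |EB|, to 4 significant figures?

9.006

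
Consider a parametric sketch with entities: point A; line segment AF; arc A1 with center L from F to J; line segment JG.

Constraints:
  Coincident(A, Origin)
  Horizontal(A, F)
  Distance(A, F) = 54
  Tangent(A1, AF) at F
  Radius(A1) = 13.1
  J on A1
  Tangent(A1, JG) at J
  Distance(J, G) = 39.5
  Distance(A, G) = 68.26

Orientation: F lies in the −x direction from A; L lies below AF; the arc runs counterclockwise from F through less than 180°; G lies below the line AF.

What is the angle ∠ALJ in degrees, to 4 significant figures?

159.7°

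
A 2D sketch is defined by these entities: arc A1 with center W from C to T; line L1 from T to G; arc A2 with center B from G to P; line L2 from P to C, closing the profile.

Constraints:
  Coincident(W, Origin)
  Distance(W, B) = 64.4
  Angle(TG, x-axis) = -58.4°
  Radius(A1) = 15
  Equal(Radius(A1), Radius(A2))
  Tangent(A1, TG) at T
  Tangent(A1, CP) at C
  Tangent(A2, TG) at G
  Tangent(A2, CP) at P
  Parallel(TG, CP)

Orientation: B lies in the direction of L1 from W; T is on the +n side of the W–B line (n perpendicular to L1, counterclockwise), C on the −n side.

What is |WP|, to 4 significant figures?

66.12

The slot axis is L1's direction at -58.4°, so u = (cos -58.4°, sin -58.4°) = (0.5240, -0.8517) and n = (−sin -58.4°, cos -58.4°) = (0.8517, 0.5240). W is at the origin and B lies 64.4 along u from W, so B = 64.4·u = (33.74, -54.85). Tangency of A1 to both parallel lines with radius 15.0 puts T and C at W ± 15.0·n: T = (12.78, 7.860), C = (-12.78, -7.860). Equal radii place G and P the same way about B: G = B + 15.0·n = (46.52, -46.99), P = B − 15.0·n = (20.97, -62.71). Then |WP| = |P − W| = 66.12.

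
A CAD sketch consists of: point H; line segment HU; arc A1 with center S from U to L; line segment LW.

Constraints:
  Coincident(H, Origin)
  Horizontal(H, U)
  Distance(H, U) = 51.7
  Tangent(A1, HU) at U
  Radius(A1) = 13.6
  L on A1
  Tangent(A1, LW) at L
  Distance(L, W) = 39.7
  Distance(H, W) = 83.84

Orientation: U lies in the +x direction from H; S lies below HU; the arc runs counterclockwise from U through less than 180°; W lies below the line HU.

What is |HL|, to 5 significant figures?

46.213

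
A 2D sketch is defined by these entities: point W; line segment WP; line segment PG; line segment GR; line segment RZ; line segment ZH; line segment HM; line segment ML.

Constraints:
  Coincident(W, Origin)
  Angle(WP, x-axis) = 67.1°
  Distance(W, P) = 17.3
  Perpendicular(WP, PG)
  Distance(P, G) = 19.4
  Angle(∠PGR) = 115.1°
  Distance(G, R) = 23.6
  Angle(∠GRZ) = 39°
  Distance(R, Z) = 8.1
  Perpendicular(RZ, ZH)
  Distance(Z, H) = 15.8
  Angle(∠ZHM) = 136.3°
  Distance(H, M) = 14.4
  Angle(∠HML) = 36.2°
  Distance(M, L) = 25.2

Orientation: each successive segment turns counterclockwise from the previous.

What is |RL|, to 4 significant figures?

1.892

∠ZHM = 136.3° gives HM at 136.7° from the x-axis; with |HM| = 14.4, M = (-31.90, 33.77). ∠HML = 36.2° gives ML at -79.50° from the x-axis; with |ML| = 25.2, L = (-27.30, 8.994). Then |RL| = |L − R| = 1.892.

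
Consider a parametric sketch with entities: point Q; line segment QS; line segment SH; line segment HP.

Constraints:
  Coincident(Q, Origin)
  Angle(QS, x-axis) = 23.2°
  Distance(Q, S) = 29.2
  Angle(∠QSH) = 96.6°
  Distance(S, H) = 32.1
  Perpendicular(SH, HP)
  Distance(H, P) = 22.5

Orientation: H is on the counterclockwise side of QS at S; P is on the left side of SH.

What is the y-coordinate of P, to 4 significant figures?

35.84

∠QSH = 96.6°, so SH runs at 23.2° + (180° − 96.6°) = 106.6° from the x-axis; with |SH| = 32.1, H = S + 32.1·(cos 106.6°, sin 106.6°) = (17.67, 42.27). The perpendicularity gives HP at right angles to SH; with |HP| = 22.5 on the left of SH, P = H + 22.5·(-0.9583, -0.2857) = (-3.894, 35.84). So P.y = 35.84.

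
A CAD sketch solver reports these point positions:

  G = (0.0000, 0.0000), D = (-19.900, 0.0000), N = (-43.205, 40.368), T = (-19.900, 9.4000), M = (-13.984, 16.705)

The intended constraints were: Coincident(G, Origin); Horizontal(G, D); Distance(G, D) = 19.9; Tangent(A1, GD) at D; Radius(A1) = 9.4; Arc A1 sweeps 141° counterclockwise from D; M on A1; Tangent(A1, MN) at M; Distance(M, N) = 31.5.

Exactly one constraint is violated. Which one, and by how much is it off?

Distance(M, N) = 31.5 — off by 6.10.

G = (0.00, 0.00) ✓; G.y = 0.00, D.y = 0.00 ✓; |GD| = 19.90 ✓; ∠(TD, DG) = 90.00° ✓; |TD| = 9.400 ✓; bearing(T→M) − bearing(T→D) = 141.0° ✓; |TM| = 9.400 ✓; ∠(TM, MN) = 90.00° ✓; |MN| = 37.60 ✗.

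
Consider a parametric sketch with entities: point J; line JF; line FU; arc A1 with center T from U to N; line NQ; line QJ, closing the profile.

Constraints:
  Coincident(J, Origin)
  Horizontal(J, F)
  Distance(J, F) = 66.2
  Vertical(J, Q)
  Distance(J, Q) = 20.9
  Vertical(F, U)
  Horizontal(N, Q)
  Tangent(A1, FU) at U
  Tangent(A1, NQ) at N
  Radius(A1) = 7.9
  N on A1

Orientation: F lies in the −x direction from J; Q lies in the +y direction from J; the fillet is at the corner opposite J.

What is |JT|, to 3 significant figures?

59.7

J and Q share the same x with |JQ| = 20.9 and Q on the +y side, so Q = (0.00, 20.9). The virtual corner opposite J is at (-66.2, 20.9). The tangent condition forces TU to be normal to FU and A1 meets NQ tangentially, so TN is at right angles to NQ, with radius 7.9, so the center T sits 7.9 in from both sides at T = (-58.3, 13.0). Then |JT| = |T − J| = 59.7.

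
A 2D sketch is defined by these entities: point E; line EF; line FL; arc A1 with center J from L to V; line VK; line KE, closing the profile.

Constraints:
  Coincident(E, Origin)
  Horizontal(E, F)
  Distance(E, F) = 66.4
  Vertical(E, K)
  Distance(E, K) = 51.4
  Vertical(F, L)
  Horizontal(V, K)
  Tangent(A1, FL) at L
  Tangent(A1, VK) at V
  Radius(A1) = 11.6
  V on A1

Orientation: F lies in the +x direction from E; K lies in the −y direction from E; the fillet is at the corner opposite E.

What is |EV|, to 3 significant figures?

75.1

The virtual corner opposite E is at (66.4, -51.4). Since A1 is tangent to FL there, JL ⟂ FL and since A1 is tangent to VK there, JV ⟂ VK, with radius 11.6, so the center J sits 11.6 in from both sides at J = (54.8, -39.8). That places the tangent points at L = (66.4, -39.8) on FL and V = (54.8, -51.4) on VK. Then |EV| = |V − E| = 75.1.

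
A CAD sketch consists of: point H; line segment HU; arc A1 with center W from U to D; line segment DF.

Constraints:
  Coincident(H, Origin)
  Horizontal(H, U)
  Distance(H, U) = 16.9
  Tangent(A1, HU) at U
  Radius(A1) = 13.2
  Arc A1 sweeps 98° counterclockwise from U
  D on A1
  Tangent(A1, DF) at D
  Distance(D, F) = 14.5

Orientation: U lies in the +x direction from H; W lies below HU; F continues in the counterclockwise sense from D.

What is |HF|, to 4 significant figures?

29.97

H is at the origin; H and U share the same y with |HU| = 16.9 and U on the +x side, so U = (16.90, 0.000). Tangency of A1 to HU means the radius WU is perpendicular to HU, so W = U + (0, -13.2) = (16.90, -13.20). On A1, U sits at bearing 90° from W; a 98° counterclockwise sweep puts D at bearing 188°, so D = W + 13.2·(cos 188°, sin 188°) = (3.828, -15.04). The tangent condition forces WD to be normal to DF, so DF runs along (−sin 188°, cos 188°); with |DF| = 14.5, F = (5.846, -29.40). Then |HF| = |F − H| = 29.97.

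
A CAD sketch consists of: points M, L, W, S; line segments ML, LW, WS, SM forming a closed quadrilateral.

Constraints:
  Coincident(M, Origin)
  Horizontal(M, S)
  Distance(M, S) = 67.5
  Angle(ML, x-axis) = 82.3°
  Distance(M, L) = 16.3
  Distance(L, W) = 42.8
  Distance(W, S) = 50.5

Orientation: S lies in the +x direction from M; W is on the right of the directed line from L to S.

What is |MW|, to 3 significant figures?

30.9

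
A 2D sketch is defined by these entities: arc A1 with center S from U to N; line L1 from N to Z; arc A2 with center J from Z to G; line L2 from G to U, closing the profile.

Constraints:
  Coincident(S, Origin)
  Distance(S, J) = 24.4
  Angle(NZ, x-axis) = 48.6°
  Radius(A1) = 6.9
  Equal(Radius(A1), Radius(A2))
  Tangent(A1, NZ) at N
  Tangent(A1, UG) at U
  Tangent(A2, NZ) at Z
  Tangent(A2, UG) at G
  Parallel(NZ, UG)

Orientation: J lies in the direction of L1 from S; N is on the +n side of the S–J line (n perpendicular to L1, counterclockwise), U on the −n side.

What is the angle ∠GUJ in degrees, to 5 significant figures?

15.790°

The slot axis is L1's direction at 48.6°, so u = (cos 48.6°, sin 48.6°) = (0.66131, 0.75011) and n = (−sin 48.6°, cos 48.6°) = (-0.75011, 0.66131). S is at the origin and J lies 24.4 along u from S, so J = 24.4·u = (16.136, 18.303). Tangency of A1 to both parallel lines with radius 6.9 puts N and U at S ± 6.9·n: N = (-5.1758, 4.5631), U = (5.1758, -4.5631). Equal radii place Z and G the same way about J: Z = J + 6.9·n = (10.960, 22.866), G = J − 6.9·n = (21.312, 13.740). Then cos ∠GUJ = UG·UJ / (|UG||UJ|), giving 15.790°.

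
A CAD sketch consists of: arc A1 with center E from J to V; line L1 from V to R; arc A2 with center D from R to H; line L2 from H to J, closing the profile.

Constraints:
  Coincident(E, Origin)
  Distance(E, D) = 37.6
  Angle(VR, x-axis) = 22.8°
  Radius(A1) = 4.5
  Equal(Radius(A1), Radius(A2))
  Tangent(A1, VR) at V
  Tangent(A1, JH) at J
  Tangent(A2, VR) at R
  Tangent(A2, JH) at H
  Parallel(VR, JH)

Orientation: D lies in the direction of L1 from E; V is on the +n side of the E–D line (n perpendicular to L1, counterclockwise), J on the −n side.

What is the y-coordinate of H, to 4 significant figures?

10.42

Tangency of A1 to both parallel lines with radius 4.5 puts V and J at E ± 4.5·n: V = (-1.744, 4.148), J = (1.744, -4.148). Equal radii place R and H the same way about D: R = D + 4.5·n = (32.92, 18.72), H = D − 4.5·n = (36.41, 10.42). So H.y = 10.42.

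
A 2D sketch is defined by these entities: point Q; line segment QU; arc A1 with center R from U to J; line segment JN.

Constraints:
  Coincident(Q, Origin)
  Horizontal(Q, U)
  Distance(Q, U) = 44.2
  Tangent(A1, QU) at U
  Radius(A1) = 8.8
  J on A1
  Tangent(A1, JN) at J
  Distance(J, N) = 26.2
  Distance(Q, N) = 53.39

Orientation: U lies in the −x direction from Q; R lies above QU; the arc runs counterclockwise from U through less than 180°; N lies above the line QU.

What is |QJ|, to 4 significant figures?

36.91

Checks: |RJ| = 8.800 ✓; ∠(RJ, JN) = 90.00° ✓; |JN| = 26.20 ✓; |QN| = 53.39 ✓.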